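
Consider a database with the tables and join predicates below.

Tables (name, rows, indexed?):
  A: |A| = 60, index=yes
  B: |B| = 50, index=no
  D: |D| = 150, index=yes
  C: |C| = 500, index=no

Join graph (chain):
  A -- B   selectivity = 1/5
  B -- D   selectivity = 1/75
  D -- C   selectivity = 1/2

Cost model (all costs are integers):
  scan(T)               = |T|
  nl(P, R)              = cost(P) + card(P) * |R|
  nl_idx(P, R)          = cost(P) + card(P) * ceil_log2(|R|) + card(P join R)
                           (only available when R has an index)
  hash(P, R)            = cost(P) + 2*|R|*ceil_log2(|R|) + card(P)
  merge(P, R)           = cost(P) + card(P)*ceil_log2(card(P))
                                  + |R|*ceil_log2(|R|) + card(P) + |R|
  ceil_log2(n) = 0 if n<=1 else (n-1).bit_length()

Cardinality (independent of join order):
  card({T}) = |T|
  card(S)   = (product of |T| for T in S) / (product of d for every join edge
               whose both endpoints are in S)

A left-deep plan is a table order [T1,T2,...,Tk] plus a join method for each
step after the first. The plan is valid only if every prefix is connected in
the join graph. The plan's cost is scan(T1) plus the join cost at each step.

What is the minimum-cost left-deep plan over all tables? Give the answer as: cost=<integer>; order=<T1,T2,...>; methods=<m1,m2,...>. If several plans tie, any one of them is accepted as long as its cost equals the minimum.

Selinger DP (subsets sized 1..n):
  {A}: scan cost=60, card=60
  {B}: scan cost=50, card=50
  {D}: scan cost=150, card=150
  {C}: scan cost=500, card=500
  {AB}: card=600; try (B,hash)→720, (A,hash)→820, (A,merge)→820, (B,merge)→830, (A,nl_idx)→950, (A,nl)→3050 …(+1); best=720 via (B,hash)
  {BD}: card=100; try (D,nl_idx)→550, (B,hash)→900, (D,merge)→1750, (B,merge)→1850, (D,hash)→2500, (D,nl)→7550 …(+1); best=550 via (D,nl_idx)
  {CD}: card=37500; try (D,hash)→3400, (C,merge)→6500, (D,merge)→6850, (C,hash)→9300, (D,nl_idx)→42000, (C,nl)→75150 …(+1); best=3400 via (D,hash)
  {ABD}: card=1200; try (A,hash)→1370, (A,merge)→1770, (A,nl_idx)→2350, (D,hash)→3720, (A,nl)→6550, (D,nl_idx)→6720 …(+2); best=1370 via (A,hash)
  {BCD}: card=25000; try (C,merge)→6350, (C,hash)→9650, (B,hash)→41500, (C,nl)→50550, (B,merge)→641250, (B,nl)→1878400; best=6350 via (C,merge)
  {ABCD}: card=300000; try (C,hash)→11570, (C,merge)→20770, (A,hash)→32070, (A,merge)→406770, (A,nl_idx)→456350, (C,nl)→601370 …(+1); best=11570 via (C,hash)

cost=11570; order=B,D,A,C; methods=nl_idx,hash,hash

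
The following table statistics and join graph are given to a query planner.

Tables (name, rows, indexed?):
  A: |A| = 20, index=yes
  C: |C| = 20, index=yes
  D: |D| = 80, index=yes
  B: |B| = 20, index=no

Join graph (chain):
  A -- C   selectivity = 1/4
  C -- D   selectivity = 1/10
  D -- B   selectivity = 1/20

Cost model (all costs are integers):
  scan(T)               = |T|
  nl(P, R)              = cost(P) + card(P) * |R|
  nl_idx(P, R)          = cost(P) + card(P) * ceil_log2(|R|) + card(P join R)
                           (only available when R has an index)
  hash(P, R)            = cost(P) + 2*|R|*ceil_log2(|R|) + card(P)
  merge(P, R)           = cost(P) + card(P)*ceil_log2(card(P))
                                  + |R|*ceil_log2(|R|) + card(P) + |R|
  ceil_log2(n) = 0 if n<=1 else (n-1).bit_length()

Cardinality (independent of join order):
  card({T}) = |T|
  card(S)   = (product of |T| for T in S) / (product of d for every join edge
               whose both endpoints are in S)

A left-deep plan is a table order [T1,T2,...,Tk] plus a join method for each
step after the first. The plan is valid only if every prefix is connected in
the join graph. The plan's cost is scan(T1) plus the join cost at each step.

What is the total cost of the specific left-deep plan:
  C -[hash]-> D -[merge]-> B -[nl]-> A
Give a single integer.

5920

step 1: scan C: cost=20, card=20
step 2: join D via hash
    card(P join D) = 20*80/(10) = 160
    cost = 20 + 2*80*7 + 20 = 1160
step 3: join B via merge
    card(P join B) = 160*20/(20) = 160
    cost = 1160 + 160*8 + 20*5 + 160 + 20 = 2720
step 4: join A via nl
    card(P join A) = 160*20/(4) = 800
    cost = 2720 + 160*20 = 5920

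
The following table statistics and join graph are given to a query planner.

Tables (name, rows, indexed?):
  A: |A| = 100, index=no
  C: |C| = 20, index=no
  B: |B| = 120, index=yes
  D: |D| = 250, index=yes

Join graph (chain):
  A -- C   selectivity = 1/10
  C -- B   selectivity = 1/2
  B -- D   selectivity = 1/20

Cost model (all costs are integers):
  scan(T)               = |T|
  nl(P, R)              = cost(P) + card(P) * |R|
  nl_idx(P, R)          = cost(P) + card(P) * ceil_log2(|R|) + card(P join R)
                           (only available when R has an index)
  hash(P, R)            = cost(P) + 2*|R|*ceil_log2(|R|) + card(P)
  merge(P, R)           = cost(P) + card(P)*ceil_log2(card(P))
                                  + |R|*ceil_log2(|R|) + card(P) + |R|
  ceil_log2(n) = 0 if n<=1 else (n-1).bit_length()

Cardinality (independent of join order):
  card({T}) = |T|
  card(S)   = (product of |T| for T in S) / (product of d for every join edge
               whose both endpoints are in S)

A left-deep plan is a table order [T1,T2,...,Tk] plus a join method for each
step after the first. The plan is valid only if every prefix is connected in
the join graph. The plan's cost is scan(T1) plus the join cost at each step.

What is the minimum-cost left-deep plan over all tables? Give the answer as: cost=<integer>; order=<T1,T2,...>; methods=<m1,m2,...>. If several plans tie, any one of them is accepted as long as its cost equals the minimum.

Selinger DP (subsets sized 1..n):
  {A}: scan cost=100, card=100
  {C}: scan cost=20, card=20
  {B}: scan cost=120, card=120
  {D}: scan cost=250, card=250
  {AC}: card=200; try (C,hash)→400, (A,merge)→940, (C,merge)→1020, (A,hash)→1440, (A,nl)→2020, (C,nl)→2100; best=400 via (C,hash)
  {BC}: card=1200; try (C,hash)→440, (B,merge)→1100, (C,merge)→1200, (B,nl_idx)→1360, (B,hash)→1720, (B,nl)→2420 …(+1); best=440 via (C,hash)
  {BD}: card=1500; try (B,hash)→2180, (D,nl_idx)→2580, (D,merge)→3330, (B,merge)→3460, (B,nl_idx)→3500, (D,hash)→4240 …(+2); best=2180 via (B,hash)
  {ABC}: card=12000; try (B,hash)→2280, (A,hash)→3040, (B,merge)→3160, (B,nl_idx)→13800, (A,merge)→15640, (B,nl)→24400 …(+1); best=2280 via (B,hash)
  {BCD}: card=15000; try (C,hash)→3880, (D,hash)→5640, (D,merge)→17090, (C,merge)→20300, (D,nl_idx)→25040, (C,nl)→32180 …(+1); best=3880 via (C,hash)
  {ABCD}: card=150000; try (D,hash)→18280, (A,hash)→20280, (D,merge)→184530, (A,merge)→229680, (D,nl_idx)→248280, (A,nl)→1503880 …(+1); best=18280 via (D,hash)

cost=18280; order=A,C,B,D; methods=hash,hash,hash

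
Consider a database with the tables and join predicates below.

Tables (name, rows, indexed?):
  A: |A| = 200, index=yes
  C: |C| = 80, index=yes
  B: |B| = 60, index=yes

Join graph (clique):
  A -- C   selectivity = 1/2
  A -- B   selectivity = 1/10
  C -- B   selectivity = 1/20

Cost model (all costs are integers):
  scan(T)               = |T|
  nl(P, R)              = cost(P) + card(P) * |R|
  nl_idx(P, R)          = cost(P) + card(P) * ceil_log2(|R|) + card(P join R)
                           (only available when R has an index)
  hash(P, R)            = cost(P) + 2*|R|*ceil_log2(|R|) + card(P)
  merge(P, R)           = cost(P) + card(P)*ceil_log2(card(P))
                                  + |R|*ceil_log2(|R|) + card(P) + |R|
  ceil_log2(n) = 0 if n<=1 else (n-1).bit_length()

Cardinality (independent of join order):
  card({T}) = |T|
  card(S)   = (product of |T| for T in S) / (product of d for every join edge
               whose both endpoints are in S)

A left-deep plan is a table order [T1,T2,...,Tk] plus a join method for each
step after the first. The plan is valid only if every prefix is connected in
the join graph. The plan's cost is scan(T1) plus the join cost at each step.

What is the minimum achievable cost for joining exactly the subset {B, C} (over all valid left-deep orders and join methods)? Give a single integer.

720

Selinger DP over subsets of {B,C}:
  {C}: scan cost=80, card=80
  {B}: scan cost=60, card=60
  {BC}: card=240; try (C,nl_idx)→720, (B,nl_idx)→800, (B,hash)→880, (C,merge)→1120, (B,merge)→1140, (C,hash)→1240 …(+2); best=720 via (C,nl_idx)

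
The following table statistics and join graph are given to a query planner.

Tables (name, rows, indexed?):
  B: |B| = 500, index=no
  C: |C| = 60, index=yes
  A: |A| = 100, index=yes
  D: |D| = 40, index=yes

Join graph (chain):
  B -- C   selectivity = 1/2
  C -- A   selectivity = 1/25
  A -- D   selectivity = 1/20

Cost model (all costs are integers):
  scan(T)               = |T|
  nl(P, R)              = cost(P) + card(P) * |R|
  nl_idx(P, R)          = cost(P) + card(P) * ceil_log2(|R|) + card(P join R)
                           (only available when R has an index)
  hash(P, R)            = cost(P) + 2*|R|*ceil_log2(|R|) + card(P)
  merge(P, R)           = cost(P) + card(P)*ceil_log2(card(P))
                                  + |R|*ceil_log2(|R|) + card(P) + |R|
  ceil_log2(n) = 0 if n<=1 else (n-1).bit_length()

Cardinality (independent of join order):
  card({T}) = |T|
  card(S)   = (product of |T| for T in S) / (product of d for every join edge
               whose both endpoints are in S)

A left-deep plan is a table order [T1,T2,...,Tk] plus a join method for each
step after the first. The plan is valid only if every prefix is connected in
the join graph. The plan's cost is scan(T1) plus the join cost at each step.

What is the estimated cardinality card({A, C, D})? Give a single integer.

480

Tables in S: A(100), C(60), D(40)
Edges inside S: C-A(d=25), A-D(d=20)
numerator = 100 * 60 * 40 = 240000
denominator = 25 * 20 = 500
card(S) = 240000 / 500 = 480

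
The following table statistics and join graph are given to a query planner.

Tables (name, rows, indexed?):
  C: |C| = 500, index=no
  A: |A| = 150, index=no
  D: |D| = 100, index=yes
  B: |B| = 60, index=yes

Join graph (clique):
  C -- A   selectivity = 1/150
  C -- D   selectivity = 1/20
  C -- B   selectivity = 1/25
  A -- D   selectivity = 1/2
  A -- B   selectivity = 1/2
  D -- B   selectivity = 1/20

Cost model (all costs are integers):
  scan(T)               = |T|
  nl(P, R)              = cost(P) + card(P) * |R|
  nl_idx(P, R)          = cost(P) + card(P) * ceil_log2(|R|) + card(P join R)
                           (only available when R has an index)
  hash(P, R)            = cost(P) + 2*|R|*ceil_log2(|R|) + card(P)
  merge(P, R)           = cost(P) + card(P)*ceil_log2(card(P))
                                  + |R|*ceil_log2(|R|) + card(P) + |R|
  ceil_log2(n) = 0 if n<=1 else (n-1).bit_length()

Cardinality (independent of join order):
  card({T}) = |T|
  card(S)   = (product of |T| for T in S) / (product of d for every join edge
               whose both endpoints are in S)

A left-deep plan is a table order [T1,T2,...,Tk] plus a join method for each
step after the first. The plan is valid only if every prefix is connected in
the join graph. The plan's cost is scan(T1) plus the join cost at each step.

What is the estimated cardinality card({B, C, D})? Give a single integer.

300

Tables in S: B(60), C(500), D(100)
Edges inside S: C-D(d=20), C-B(d=25), D-B(d=20)
numerator = 60 * 500 * 100 = 3000000
denominator = 20 * 25 * 20 = 10000
card(S) = 3000000 / 10000 = 300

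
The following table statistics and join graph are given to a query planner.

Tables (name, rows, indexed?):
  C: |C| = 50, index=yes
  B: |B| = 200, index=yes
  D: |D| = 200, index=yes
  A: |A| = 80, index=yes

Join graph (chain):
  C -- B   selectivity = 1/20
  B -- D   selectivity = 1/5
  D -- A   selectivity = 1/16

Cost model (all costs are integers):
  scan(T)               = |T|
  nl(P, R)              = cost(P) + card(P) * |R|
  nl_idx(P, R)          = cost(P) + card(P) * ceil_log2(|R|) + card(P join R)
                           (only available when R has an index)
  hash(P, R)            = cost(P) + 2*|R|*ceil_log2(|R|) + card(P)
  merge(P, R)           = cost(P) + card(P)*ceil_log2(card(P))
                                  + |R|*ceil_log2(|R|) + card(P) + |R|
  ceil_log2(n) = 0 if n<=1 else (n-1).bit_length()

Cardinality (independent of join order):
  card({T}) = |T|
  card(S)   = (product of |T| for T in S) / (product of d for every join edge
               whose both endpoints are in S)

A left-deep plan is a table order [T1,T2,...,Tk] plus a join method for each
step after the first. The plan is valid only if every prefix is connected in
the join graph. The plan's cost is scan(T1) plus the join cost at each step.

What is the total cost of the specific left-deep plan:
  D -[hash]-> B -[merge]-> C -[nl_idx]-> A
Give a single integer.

355950

step 1: scan D: cost=200, card=200
step 2: join B via hash
    card(P join B) = 200*200/(5) = 8000
    cost = 200 + 2*200*8 + 200 = 3600
step 3: join C via merge
    card(P join C) = 8000*50/(20) = 20000
    cost = 3600 + 8000*13 + 50*6 + 8000 + 50 = 115950
step 4: join A via nl_idx
    card(P join A) = 20000*80/(16) = 100000
    cost = 115950 + 20000*7 + 100000 = 355950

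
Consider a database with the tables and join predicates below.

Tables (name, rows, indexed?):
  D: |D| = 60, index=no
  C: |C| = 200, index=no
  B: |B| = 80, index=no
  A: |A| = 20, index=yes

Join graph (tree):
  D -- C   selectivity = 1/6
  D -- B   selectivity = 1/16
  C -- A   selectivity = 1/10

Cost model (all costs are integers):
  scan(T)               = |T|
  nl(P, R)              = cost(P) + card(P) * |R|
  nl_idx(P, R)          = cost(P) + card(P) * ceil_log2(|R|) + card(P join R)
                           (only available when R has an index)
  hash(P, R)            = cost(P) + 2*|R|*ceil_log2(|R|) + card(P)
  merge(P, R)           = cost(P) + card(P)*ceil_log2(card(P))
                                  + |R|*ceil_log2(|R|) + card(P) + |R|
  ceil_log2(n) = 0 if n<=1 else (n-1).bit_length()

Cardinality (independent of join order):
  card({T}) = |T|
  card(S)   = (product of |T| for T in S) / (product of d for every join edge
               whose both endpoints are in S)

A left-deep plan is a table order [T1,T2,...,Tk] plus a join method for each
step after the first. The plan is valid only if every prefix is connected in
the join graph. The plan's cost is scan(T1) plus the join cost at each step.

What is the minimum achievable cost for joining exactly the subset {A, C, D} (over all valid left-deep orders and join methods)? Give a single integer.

1720

Selinger DP over subsets of {A,C,D}:
  {D}: scan cost=60, card=60
  {C}: scan cost=200, card=200
  {A}: scan cost=20, card=20
  {CD}: card=2000; try (D,hash)→1120, (C,merge)→2280, (D,merge)→2420, (C,hash)→3320, (C,nl)→12060, (D,nl)→12200; best=1120 via (D,hash)
  {AC}: card=400; try (A,hash)→600, (A,nl_idx)→1600, (C,merge)→1940, (A,merge)→2120, (C,hash)→3240, (C,nl)→4020 …(+1); best=600 via (A,hash)
  {ACD}: card=4000; try (D,hash)→1720, (A,hash)→3320, (D,merge)→5020, (A,nl_idx)→15120, (D,nl)→24600, (A,merge)→25240 …(+1); best=1720 via (D,hash)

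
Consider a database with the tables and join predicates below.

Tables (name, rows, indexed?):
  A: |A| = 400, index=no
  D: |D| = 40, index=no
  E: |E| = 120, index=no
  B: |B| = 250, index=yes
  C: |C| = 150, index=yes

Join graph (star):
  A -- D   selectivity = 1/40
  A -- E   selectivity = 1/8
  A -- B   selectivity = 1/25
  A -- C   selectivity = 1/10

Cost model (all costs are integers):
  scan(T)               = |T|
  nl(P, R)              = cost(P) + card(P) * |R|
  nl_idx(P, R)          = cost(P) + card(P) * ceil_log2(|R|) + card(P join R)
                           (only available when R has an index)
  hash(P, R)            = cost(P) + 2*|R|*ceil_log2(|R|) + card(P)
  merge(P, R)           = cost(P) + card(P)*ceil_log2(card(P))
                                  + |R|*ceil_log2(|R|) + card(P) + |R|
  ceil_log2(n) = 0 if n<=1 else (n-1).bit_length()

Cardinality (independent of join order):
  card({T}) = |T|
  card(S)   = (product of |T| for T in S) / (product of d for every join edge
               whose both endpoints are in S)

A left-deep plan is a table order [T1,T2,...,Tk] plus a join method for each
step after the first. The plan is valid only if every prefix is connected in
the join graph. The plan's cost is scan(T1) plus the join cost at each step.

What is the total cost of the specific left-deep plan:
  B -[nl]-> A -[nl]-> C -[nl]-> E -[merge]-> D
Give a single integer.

26800530

step 1: scan B: cost=250, card=250
step 2: join A via nl
    card(P join A) = 250*400/(25) = 4000
    cost = 250 + 250*400 = 100250
step 3: join C via nl
    card(P join C) = 4000*150/(10) = 60000
    cost = 100250 + 4000*150 = 700250
step 4: join E via nl
    card(P join E) = 60000*120/(8) = 900000
    cost = 700250 + 60000*120 = 7900250
step 5: join D via merge
    card(P join D) = 900000*40/(40) = 900000
    cost = 7900250 + 900000*20 + 40*6 + 900000 + 40 = 26800530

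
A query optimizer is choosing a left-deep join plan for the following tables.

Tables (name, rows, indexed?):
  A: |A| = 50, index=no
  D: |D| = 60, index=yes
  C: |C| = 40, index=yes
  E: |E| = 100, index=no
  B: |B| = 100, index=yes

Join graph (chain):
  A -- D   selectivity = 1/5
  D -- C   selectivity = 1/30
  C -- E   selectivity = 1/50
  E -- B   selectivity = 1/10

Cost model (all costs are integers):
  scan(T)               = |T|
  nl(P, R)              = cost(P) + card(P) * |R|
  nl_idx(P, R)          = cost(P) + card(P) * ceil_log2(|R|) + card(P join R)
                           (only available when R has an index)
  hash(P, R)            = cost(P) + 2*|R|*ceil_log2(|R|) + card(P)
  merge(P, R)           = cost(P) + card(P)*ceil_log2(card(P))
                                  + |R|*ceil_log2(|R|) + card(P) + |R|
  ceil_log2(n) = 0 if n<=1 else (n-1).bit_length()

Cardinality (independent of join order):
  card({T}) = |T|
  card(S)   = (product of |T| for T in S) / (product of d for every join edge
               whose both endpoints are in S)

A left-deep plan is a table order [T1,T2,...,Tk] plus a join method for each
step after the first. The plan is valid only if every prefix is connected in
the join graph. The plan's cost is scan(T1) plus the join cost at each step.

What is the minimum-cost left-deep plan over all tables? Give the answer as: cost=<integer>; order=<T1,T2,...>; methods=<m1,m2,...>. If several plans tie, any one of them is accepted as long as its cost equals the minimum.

Selinger DP (subsets sized 1..n):
  {A}: scan cost=50, card=50
  {D}: scan cost=60, card=60
  {C}: scan cost=40, card=40
  {E}: scan cost=100, card=100
  {B}: scan cost=100, card=100
  {AD}: card=600; try (A,hash)→720, (D,hash)→820, (D,merge)→820, (A,merge)→830, (D,nl_idx)→950, (D,nl)→3050 …(+1); best=720 via (A,hash)
  {CD}: card=80; try (D,nl_idx)→360, (C,nl_idx)→500, (C,hash)→600, (D,merge)→740, (C,merge)→760, (D,hash)→800 …(+2); best=360 via (D,nl_idx)
  {CE}: card=80; try (C,hash)→680, (C,nl_idx)→780, (E,merge)→1120, (C,merge)→1180, (E,hash)→1480, (E,nl)→4040 …(+1); best=680 via (C,hash)
  {BE}: card=1000; try (E,hash)→1600, (B,hash)→1600, (E,merge)→1700, (B,merge)→1700, (B,nl_idx)→1800, (E,nl)→10100 …(+1); best=1600 via (E,hash)
  {ACD}: card=800; try (A,hash)→1040, (A,merge)→1350, (C,hash)→1800, (A,nl)→4360, (C,nl_idx)→5120, (C,merge)→7600 …(+1); best=1040 via (A,hash)
  {CDE}: card=160; try (D,nl_idx)→1320, (D,hash)→1480, (D,merge)→1740, (E,merge)→1800, (E,hash)→1840, (D,nl)→5480 …(+1); best=1320 via (D,nl_idx)
  {BCE}: card=800; try (B,nl_idx)→2040, (B,merge)→2120, (B,hash)→2160, (C,hash)→3080, (C,nl_idx)→8400, (B,nl)→8680 …(+2); best=2040 via (B,nl_idx)
  {ACDE}: card=1600; try (A,hash)→2080, (A,merge)→3110, (E,hash)→3240, (A,nl)→9320, (E,merge)→10640, (E,nl)→81040; best=2080 via (A,hash)
  {BCDE}: card=1600; try (B,hash)→2880, (D,hash)→3560, (B,merge)→3560, (B,nl_idx)→4040, (D,nl_idx)→8440, (D,merge)→11260 …(+2); best=2880 via (B,hash)
  {ABCDE}: card=16000; try (B,hash)→5080, (A,hash)→5080, (B,merge)→22080, (A,merge)→22430, (B,nl_idx)→29280, (A,nl)→82880 …(+1); best=5080 via (B,hash)

cost=5080; order=E,C,D,A,B; methods=hash,nl_idx,hash,hash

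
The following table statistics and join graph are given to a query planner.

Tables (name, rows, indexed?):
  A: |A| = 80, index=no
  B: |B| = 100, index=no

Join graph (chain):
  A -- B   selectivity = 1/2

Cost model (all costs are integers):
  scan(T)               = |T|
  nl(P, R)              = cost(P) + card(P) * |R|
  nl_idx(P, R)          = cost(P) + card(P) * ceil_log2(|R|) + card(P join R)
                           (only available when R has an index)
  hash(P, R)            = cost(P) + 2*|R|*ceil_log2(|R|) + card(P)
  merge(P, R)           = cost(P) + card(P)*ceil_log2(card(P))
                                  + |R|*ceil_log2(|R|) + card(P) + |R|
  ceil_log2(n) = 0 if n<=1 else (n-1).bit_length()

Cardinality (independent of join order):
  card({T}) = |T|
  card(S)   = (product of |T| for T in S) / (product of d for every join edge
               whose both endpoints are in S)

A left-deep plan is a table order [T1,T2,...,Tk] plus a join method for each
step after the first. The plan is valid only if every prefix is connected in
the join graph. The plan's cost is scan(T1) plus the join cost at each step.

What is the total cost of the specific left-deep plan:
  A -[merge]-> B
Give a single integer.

step 1: scan A: cost=80, card=80
step 2: join B via merge
    card(P join B) = 80*100/(2) = 4000
    cost = 80 + 80*7 + 100*7 + 80 + 100 = 1520

1520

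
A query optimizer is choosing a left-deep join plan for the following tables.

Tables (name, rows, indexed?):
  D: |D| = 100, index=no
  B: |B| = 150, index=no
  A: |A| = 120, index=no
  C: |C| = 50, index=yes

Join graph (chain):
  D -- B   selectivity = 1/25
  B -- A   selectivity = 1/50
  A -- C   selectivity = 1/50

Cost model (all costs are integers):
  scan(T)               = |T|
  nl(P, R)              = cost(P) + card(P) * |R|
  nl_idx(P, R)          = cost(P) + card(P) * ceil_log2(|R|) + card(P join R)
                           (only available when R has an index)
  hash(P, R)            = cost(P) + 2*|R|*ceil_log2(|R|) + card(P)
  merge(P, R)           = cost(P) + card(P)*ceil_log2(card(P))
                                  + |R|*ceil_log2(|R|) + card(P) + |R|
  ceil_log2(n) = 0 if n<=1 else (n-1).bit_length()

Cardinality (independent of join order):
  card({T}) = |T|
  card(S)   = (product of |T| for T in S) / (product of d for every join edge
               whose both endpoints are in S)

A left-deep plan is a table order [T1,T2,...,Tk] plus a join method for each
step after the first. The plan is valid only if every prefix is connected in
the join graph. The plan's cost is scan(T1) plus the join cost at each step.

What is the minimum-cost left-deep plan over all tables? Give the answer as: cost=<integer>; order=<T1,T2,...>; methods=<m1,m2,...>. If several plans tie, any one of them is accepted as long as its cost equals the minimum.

Selinger DP (subsets sized 1..n):
  {D}: scan cost=100, card=100
  {B}: scan cost=150, card=150
  {A}: scan cost=120, card=120
  {C}: scan cost=50, card=50
  {BD}: card=600; try (D,hash)→1700, (B,merge)→2250, (D,merge)→2300, (B,hash)→2600, (B,nl)→15100, (D,nl)→15150; best=1700 via (D,hash)
  {AB}: card=360; try (A,hash)→1980, (B,merge)→2430, (A,merge)→2460, (B,hash)→2640, (B,nl)→18120, (A,nl)→18150; best=1980 via (A,hash)
  {AC}: card=120; try (C,hash)→840, (C,nl_idx)→960, (A,merge)→1360, (C,merge)→1430, (A,hash)→1780, (A,nl)→6050 …(+1); best=840 via (C,hash)
  {ABD}: card=1440; try (D,hash)→3740, (A,hash)→3980, (D,merge)→6380, (A,merge)→9260, (D,nl)→37980, (A,nl)→73700; best=3740 via (D,hash)
  {ABC}: card=360; try (C,hash)→2940, (B,merge)→3150, (B,hash)→3360, (C,nl_idx)→4500, (C,merge)→5930, (B,nl)→18840 …(+1); best=2940 via (C,hash)
  {ABCD}: card=1440; try (D,hash)→4700, (C,hash)→5780, (D,merge)→7340, (C,nl_idx)→13820, (C,merge)→21370, (D,nl)→38940 …(+1); best=4700 via (D,hash)

cost=4700; order=B,A,C,D; methods=hash,hash,hash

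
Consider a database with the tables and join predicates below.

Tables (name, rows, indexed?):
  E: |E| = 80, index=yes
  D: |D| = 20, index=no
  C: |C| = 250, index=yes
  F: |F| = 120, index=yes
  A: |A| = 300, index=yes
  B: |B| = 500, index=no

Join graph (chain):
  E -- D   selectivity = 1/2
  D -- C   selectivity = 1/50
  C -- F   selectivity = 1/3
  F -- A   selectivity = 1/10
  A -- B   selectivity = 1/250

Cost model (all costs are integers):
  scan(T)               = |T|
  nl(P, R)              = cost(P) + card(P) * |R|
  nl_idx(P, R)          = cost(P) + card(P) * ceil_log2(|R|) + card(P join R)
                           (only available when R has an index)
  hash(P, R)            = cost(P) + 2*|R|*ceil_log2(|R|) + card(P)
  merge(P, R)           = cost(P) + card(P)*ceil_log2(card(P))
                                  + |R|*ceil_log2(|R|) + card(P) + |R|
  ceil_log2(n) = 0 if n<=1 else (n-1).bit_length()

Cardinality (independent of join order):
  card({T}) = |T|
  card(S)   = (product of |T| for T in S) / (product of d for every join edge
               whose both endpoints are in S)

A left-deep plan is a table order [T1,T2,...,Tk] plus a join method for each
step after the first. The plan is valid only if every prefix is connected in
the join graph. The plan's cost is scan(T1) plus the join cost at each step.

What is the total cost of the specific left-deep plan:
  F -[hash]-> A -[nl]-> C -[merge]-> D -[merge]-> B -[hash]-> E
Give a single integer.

step 1: scan F: cost=120, card=120
step 2: join A via hash
    card(P join A) = 120*300/(10) = 3600
    cost = 120 + 2*300*9 + 120 = 5640
step 3: join C via nl
    card(P join C) = 3600*250/(3) = 300000
    cost = 5640 + 3600*250 = 905640
step 4: join D via merge
    card(P join D) = 300000*20/(50) = 120000
    cost = 905640 + 300000*19 + 20*5 + 300000 + 20 = 6905760
step 5: join B via merge
    card(P join B) = 120000*500/(250) = 240000
    cost = 6905760 + 120000*17 + 500*9 + 120000 + 500 = 9070760
step 6: join E via hash
    card(P join E) = 240000*80/(2) = 9600000
    cost = 9070760 + 2*80*7 + 240000 = 9311880

9311880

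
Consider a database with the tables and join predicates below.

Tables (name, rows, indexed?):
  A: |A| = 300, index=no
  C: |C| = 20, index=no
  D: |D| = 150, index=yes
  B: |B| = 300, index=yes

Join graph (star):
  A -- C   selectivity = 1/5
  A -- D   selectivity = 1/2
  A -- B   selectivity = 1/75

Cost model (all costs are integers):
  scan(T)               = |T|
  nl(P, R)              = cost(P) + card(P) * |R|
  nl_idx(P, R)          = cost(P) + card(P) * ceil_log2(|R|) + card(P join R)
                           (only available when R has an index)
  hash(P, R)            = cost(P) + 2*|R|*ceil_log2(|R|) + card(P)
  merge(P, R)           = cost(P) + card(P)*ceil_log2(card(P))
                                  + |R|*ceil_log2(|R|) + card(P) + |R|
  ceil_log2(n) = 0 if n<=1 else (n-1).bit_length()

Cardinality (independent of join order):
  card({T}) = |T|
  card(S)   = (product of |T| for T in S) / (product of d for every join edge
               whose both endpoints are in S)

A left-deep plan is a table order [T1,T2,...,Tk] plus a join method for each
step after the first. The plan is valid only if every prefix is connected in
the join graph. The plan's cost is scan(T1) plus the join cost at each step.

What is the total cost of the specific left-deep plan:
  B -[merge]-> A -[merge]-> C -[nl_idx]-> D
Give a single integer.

step 1: scan B: cost=300, card=300
step 2: join A via merge
    card(P join A) = 300*300/(75) = 1200
    cost = 300 + 300*9 + 300*9 + 300 + 300 = 6300
step 3: join C via merge
    card(P join C) = 1200*20/(5) = 4800
    cost = 6300 + 1200*11 + 20*5 + 1200 + 20 = 20820
step 4: join D via nl_idx
    card(P join D) = 4800*150/(2) = 360000
    cost = 20820 + 4800*8 + 360000 = 419220

419220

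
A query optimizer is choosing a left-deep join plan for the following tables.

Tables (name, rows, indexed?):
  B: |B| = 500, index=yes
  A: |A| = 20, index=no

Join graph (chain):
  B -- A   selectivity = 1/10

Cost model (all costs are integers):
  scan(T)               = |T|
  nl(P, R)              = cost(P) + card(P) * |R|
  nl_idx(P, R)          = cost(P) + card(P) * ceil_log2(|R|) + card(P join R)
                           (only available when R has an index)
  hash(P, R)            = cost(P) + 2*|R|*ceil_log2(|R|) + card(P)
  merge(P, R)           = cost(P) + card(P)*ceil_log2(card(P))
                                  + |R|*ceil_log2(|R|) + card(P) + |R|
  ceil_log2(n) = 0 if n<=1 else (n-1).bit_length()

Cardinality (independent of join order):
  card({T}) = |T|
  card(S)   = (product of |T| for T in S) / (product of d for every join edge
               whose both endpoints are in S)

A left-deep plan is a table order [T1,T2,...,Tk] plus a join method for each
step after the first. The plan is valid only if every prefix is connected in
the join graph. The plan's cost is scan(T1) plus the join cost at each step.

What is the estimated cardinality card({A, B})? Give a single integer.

Tables in S: A(20), B(500)
Edges inside S: B-A(d=10)
numerator = 20 * 500 = 10000
denominator = 10 = 10
card(S) = 10000 / 10 = 1000

1000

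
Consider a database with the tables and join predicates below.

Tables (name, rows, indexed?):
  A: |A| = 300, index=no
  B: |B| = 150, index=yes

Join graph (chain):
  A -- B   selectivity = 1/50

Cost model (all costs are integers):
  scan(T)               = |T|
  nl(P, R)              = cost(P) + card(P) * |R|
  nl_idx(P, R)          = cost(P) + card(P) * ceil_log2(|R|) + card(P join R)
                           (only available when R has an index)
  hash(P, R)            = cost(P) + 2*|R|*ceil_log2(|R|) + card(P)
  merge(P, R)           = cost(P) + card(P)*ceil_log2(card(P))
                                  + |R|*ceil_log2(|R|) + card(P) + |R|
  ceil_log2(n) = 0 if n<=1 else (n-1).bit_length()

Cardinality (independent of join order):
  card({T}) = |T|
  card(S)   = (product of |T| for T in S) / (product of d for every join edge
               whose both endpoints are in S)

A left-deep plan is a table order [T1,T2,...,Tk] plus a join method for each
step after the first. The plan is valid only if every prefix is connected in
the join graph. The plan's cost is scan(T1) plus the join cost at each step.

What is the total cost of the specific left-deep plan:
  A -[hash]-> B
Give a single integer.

step 1: scan A: cost=300, card=300
step 2: join B via hash
    card(P join B) = 300*150/(50) = 900
    cost = 300 + 2*150*8 + 300 = 3000

3000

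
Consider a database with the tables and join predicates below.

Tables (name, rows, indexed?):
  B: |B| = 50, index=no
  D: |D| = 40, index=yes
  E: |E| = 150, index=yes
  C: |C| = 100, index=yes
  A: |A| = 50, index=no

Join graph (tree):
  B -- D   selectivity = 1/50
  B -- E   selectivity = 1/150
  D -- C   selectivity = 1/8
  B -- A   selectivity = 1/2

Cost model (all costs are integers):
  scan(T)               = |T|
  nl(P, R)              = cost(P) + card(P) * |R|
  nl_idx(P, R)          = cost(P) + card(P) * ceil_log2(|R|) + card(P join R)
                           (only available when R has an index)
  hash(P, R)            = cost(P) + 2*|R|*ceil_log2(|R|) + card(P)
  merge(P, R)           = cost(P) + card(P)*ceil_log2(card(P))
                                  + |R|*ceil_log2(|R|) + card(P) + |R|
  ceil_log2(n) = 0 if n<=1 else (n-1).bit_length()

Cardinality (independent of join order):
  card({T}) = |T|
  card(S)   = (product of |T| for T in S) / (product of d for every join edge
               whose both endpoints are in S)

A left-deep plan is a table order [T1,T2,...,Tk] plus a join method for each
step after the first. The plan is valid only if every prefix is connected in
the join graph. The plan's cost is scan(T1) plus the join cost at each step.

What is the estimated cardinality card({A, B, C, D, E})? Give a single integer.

12500

Tables in S: A(50), B(50), C(100), D(40), E(150)
Edges inside S: B-D(d=50), B-E(d=150), D-C(d=8), B-A(d=2)
numerator = 50 * 50 * 100 * 40 * 150 = 1500000000
denominator = 50 * 150 * 8 * 2 = 120000
card(S) = 1500000000 / 120000 = 12500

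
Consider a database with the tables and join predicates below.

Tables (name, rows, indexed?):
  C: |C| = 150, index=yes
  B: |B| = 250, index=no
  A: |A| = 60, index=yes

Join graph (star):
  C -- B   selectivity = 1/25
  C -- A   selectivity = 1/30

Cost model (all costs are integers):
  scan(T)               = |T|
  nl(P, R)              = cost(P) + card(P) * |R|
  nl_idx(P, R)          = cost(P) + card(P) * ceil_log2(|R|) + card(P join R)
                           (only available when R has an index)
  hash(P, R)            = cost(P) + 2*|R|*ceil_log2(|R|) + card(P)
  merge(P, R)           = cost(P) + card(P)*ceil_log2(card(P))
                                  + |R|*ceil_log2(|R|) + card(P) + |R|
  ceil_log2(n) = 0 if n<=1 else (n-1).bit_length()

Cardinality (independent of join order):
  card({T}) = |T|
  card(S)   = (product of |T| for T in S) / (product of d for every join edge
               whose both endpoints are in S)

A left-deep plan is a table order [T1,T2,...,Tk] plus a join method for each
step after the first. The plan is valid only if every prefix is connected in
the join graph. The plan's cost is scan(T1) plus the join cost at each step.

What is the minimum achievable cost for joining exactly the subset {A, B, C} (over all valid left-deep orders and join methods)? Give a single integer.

Selinger DP over subsets of {A,B,C}:
  {C}: scan cost=150, card=150
  {B}: scan cost=250, card=250
  {A}: scan cost=60, card=60
  {BC}: card=1500; try (C,hash)→2900, (C,nl_idx)→3750, (B,merge)→3750, (C,merge)→3850, (B,hash)→4300, (B,nl)→37650 …(+1); best=2900 via (C,hash)
  {AC}: card=300; try (C,nl_idx)→840, (A,hash)→1020, (A,nl_idx)→1350, (C,merge)→1830, (A,merge)→1920, (C,hash)→2520 …(+2); best=840 via (C,nl_idx)
  {ABC}: card=3000; try (A,hash)→5120, (B,hash)→5140, (B,merge)→6090, (A,nl_idx)→14900, (A,merge)→21320, (B,nl)→75840 …(+1); best=5120 via (A,hash)

5120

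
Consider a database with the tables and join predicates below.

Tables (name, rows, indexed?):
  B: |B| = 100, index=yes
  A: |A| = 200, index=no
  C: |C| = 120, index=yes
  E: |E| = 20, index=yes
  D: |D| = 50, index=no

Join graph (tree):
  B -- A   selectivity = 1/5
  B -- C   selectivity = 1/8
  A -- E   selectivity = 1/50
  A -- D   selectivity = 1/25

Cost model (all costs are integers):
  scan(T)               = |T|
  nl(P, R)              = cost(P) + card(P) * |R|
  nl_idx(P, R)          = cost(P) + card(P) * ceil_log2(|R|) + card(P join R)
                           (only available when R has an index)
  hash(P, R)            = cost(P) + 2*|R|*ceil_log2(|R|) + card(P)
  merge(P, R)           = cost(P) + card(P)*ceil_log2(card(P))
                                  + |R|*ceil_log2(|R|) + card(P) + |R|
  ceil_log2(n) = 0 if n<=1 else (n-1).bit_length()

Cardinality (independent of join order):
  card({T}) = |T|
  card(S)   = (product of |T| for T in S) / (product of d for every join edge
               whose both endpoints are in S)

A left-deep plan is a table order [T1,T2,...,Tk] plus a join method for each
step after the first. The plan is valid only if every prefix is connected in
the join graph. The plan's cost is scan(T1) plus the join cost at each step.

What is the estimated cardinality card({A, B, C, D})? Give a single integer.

120000

Tables in S: A(200), B(100), C(120), D(50)
Edges inside S: B-A(d=5), B-C(d=8), A-D(d=25)
numerator = 200 * 100 * 120 * 50 = 120000000
denominator = 5 * 8 * 25 = 1000
card(S) = 120000000 / 1000 = 120000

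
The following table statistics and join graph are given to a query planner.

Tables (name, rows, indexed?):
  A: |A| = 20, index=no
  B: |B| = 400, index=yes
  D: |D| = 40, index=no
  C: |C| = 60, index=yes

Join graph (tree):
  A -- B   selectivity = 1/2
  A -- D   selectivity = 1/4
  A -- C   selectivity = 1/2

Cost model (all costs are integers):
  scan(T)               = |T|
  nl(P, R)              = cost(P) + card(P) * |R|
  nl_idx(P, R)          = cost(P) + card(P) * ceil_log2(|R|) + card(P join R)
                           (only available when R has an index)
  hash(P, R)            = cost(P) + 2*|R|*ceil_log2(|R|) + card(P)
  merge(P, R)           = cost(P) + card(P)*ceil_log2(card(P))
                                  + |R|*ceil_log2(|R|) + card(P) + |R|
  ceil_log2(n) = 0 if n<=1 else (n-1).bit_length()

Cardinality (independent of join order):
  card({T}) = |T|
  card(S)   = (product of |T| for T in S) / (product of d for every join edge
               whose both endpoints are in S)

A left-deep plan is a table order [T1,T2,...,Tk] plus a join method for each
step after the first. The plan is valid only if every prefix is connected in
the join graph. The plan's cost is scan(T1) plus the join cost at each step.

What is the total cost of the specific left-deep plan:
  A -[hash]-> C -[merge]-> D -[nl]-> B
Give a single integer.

2407640

step 1: scan A: cost=20, card=20
step 2: join C via hash
    card(P join C) = 20*60/(2) = 600
    cost = 20 + 2*60*6 + 20 = 760
step 3: join D via merge
    card(P join D) = 600*40/(4) = 6000
    cost = 760 + 600*10 + 40*6 + 600 + 40 = 7640
step 4: join B via nl
    card(P join B) = 6000*400/(2) = 1200000
    cost = 7640 + 6000*400 = 2407640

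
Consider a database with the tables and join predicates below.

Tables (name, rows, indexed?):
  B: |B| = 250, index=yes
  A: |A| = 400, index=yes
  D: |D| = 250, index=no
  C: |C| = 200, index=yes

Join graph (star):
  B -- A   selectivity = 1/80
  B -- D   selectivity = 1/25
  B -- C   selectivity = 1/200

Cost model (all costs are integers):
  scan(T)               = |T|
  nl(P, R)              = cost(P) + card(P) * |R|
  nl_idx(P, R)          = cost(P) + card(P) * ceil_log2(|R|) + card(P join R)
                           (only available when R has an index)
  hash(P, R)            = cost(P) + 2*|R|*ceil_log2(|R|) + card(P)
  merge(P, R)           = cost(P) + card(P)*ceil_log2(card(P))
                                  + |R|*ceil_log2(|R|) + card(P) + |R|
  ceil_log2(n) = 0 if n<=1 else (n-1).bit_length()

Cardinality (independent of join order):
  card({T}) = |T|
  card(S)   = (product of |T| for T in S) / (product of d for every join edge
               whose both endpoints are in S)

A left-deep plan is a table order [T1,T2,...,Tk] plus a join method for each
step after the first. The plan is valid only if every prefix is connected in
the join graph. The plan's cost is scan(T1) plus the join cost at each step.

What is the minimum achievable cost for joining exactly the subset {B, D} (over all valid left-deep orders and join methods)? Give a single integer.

Selinger DP over subsets of {B,D}:
  {B}: scan cost=250, card=250
  {D}: scan cost=250, card=250
  {BD}: card=2500; try (D,hash)→4500, (B,hash)→4500, (D,merge)→4750, (B,merge)→4750, (B,nl_idx)→4750, (D,nl)→62750 …(+1); best=4500 via (D,hash)

4500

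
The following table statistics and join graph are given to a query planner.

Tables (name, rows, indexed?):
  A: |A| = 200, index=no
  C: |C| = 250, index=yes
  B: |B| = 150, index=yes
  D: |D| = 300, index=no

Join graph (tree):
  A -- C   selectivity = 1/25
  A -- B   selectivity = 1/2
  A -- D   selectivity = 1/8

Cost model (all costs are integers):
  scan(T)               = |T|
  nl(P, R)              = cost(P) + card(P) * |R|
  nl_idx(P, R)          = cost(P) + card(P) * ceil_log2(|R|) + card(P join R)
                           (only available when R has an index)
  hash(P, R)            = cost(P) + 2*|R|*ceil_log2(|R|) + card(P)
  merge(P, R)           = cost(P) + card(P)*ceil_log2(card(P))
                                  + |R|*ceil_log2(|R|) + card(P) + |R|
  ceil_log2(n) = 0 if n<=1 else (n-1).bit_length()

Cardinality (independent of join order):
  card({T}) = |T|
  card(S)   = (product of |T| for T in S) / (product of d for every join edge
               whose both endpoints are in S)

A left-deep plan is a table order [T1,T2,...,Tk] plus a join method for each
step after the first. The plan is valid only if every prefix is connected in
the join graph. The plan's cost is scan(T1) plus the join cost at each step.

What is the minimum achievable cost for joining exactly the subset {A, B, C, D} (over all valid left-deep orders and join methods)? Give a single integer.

88500

Selinger DP over subsets of {A,B,C,D}:
  {A}: scan cost=200, card=200
  {C}: scan cost=250, card=250
  {B}: scan cost=150, card=150
  {D}: scan cost=300, card=300
  {AC}: card=2000; try (A,hash)→3700, (C,nl_idx)→3800, (C,merge)→4250, (A,merge)→4300, (C,hash)→4400, (C,nl)→50200 …(+1); best=3700 via (A,hash)
  {AB}: card=15000; try (B,hash)→2800, (A,merge)→3300, (B,merge)→3350, (A,hash)→3500, (B,nl_idx)→16800, (A,nl)→30150 …(+1); best=2800 via (B,hash)
  {AD}: card=7500; try (A,hash)→3800, (D,merge)→5000, (A,merge)→5100, (D,hash)→5800, (D,nl)→60200, (A,nl)→60300; best=3800 via (A,hash)
  {ABC}: card=150000; try (B,hash)→8100, (C,hash)→21800, (B,merge)→29050, (B,nl_idx)→169700, (C,merge)→230050, (C,nl_idx)→272800 …(+2); best=8100 via (B,hash)
  {ACD}: card=75000; try (D,hash)→11100, (C,hash)→15300, (D,merge)→30700, (C,merge)→111050, (C,nl_idx)→138800, (D,nl)→603700 …(+1); best=11100 via (D,hash)
  {ABD}: card=562500; try (B,hash)→13700, (D,hash)→23200, (B,merge)→110150, (D,merge)→230800, (B,nl_idx)→626300, (B,nl)→1128800 …(+1); best=13700 via (B,hash)
  {ABCD}: card=5625000; try (B,hash)→88500, (D,hash)→163500, (C,hash)→580200, (B,merge)→1362450, (D,merge)→2861100, (B,nl_idx)→6236100 …(+5); best=88500 via (B,hash)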